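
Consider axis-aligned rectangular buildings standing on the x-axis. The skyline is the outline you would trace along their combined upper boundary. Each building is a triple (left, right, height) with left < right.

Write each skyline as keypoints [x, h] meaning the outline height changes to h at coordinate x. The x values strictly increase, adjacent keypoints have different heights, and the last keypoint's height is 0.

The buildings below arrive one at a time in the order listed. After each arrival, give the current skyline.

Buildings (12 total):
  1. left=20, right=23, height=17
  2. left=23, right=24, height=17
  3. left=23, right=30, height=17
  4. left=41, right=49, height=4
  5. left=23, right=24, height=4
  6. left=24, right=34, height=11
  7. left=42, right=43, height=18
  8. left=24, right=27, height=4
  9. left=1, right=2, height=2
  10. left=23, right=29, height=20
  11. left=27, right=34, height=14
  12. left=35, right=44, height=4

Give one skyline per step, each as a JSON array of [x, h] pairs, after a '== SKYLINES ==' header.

== SKYLINES ==
[[20,17],[23,0]]
[[20,17],[24,0]]
[[20,17],[30,0]]
[[20,17],[30,0],[41,4],[49,0]]
[[20,17],[30,0],[41,4],[49,0]]
[[20,17],[30,11],[34,0],[41,4],[49,0]]
[[20,17],[30,11],[34,0],[41,4],[42,18],[43,4],[49,0]]
[[20,17],[30,11],[34,0],[41,4],[42,18],[43,4],[49,0]]
[[1,2],[2,0],[20,17],[30,11],[34,0],[41,4],[42,18],[43,4],[49,0]]
[[1,2],[2,0],[20,17],[23,20],[29,17],[30,11],[34,0],[41,4],[42,18],[43,4],[49,0]]
[[1,2],[2,0],[20,17],[23,20],[29,17],[30,14],[34,0],[41,4],[42,18],[43,4],[49,0]]
[[1,2],[2,0],[20,17],[23,20],[29,17],[30,14],[34,0],[35,4],[42,18],[43,4],[49,0]]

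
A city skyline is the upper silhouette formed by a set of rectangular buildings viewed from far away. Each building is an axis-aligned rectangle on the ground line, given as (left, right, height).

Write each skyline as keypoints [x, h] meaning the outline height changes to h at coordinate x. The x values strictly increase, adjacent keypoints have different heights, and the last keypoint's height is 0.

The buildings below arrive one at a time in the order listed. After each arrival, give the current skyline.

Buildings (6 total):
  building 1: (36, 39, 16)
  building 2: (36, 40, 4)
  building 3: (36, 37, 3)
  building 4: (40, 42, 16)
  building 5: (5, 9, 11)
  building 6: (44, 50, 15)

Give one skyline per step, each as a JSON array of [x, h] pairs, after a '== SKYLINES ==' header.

== SKYLINES ==
[[36,16],[39,0]]
[[36,16],[39,4],[40,0]]
[[36,16],[39,4],[40,0]]
[[36,16],[39,4],[40,16],[42,0]]
[[5,11],[9,0],[36,16],[39,4],[40,16],[42,0]]
[[5,11],[9,0],[36,16],[39,4],[40,16],[42,0],[44,15],[50,0]]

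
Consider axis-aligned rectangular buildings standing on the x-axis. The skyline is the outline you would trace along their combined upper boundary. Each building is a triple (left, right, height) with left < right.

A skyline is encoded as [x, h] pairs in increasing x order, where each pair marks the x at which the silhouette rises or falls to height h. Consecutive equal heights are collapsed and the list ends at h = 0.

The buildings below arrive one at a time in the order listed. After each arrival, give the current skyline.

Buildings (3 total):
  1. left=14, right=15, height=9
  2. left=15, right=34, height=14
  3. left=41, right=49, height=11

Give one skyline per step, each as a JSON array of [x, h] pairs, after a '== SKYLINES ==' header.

== SKYLINES ==
[[14,9],[15,0]]
[[14,9],[15,14],[34,0]]
[[14,9],[15,14],[34,0],[41,11],[49,0]]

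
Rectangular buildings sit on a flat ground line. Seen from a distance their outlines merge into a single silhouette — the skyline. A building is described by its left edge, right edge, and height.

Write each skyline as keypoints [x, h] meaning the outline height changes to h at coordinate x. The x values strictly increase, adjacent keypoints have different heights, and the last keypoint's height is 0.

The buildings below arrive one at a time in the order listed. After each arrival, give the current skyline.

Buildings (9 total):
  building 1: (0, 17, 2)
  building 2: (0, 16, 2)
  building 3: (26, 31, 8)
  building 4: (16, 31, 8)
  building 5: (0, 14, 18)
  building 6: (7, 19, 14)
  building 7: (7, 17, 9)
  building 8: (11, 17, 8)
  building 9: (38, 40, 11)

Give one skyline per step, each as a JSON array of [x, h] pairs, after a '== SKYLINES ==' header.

== SKYLINES ==
[[0,2],[17,0]]
[[0,2],[17,0]]
[[0,2],[17,0],[26,8],[31,0]]
[[0,2],[16,8],[31,0]]
[[0,18],[14,2],[16,8],[31,0]]
[[0,18],[14,14],[19,8],[31,0]]
[[0,18],[14,14],[19,8],[31,0]]
[[0,18],[14,14],[19,8],[31,0]]
[[0,18],[14,14],[19,8],[31,0],[38,11],[40,0]]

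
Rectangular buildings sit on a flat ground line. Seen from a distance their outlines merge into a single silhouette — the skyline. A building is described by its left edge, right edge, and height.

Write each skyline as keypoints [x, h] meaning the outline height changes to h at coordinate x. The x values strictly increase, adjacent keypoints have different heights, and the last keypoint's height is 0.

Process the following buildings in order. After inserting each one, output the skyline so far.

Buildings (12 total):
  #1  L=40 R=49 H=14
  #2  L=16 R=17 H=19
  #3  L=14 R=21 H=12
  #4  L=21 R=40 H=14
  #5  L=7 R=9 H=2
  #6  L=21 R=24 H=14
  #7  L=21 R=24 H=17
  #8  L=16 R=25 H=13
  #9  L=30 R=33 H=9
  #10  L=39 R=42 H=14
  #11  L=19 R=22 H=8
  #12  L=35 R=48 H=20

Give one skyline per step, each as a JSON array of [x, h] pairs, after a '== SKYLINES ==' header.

== SKYLINES ==
[[40,14],[49,0]]
[[16,19],[17,0],[40,14],[49,0]]
[[14,12],[16,19],[17,12],[21,0],[40,14],[49,0]]
[[14,12],[16,19],[17,12],[21,14],[49,0]]
[[7,2],[9,0],[14,12],[16,19],[17,12],[21,14],[49,0]]
[[7,2],[9,0],[14,12],[16,19],[17,12],[21,14],[49,0]]
[[7,2],[9,0],[14,12],[16,19],[17,12],[21,17],[24,14],[49,0]]
[[7,2],[9,0],[14,12],[16,19],[17,13],[21,17],[24,14],[49,0]]
[[7,2],[9,0],[14,12],[16,19],[17,13],[21,17],[24,14],[49,0]]
[[7,2],[9,0],[14,12],[16,19],[17,13],[21,17],[24,14],[49,0]]
[[7,2],[9,0],[14,12],[16,19],[17,13],[21,17],[24,14],[49,0]]
[[7,2],[9,0],[14,12],[16,19],[17,13],[21,17],[24,14],[35,20],[48,14],[49,0]]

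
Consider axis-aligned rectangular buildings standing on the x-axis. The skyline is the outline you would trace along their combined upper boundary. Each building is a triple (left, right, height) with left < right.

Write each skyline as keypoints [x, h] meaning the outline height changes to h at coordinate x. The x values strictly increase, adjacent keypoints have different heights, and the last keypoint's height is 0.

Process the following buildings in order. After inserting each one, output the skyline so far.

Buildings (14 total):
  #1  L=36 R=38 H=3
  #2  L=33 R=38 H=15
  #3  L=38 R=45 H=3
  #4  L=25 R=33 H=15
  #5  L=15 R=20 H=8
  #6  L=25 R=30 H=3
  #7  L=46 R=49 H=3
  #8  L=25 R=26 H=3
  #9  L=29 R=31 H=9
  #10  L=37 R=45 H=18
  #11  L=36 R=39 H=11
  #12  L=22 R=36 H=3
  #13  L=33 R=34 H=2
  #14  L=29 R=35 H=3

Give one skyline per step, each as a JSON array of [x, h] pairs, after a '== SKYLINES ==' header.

== SKYLINES ==
[[36,3],[38,0]]
[[33,15],[38,0]]
[[33,15],[38,3],[45,0]]
[[25,15],[38,3],[45,0]]
[[15,8],[20,0],[25,15],[38,3],[45,0]]
[[15,8],[20,0],[25,15],[38,3],[45,0]]
[[15,8],[20,0],[25,15],[38,3],[45,0],[46,3],[49,0]]
[[15,8],[20,0],[25,15],[38,3],[45,0],[46,3],[49,0]]
[[15,8],[20,0],[25,15],[38,3],[45,0],[46,3],[49,0]]
[[15,8],[20,0],[25,15],[37,18],[45,0],[46,3],[49,0]]
[[15,8],[20,0],[25,15],[37,18],[45,0],[46,3],[49,0]]
[[15,8],[20,0],[22,3],[25,15],[37,18],[45,0],[46,3],[49,0]]
[[15,8],[20,0],[22,3],[25,15],[37,18],[45,0],[46,3],[49,0]]
[[15,8],[20,0],[22,3],[25,15],[37,18],[45,0],[46,3],[49,0]]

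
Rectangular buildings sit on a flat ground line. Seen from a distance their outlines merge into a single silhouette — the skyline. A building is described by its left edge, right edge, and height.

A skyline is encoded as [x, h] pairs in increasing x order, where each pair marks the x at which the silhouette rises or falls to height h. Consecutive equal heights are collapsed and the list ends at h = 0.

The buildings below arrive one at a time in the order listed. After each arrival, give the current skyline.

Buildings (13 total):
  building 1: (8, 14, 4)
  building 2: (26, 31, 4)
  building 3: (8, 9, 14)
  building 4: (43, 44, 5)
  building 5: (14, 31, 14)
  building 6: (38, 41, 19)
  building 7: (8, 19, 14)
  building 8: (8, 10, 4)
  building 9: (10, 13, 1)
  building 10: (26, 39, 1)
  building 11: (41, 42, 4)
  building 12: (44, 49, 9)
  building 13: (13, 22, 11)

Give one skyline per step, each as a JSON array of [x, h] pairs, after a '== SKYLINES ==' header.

== SKYLINES ==
[[8,4],[14,0]]
[[8,4],[14,0],[26,4],[31,0]]
[[8,14],[9,4],[14,0],[26,4],[31,0]]
[[8,14],[9,4],[14,0],[26,4],[31,0],[43,5],[44,0]]
[[8,14],[9,4],[14,14],[31,0],[43,5],[44,0]]
[[8,14],[9,4],[14,14],[31,0],[38,19],[41,0],[43,5],[44,0]]
[[8,14],[31,0],[38,19],[41,0],[43,5],[44,0]]
[[8,14],[31,0],[38,19],[41,0],[43,5],[44,0]]
[[8,14],[31,0],[38,19],[41,0],[43,5],[44,0]]
[[8,14],[31,1],[38,19],[41,0],[43,5],[44,0]]
[[8,14],[31,1],[38,19],[41,4],[42,0],[43,5],[44,0]]
[[8,14],[31,1],[38,19],[41,4],[42,0],[43,5],[44,9],[49,0]]
[[8,14],[31,1],[38,19],[41,4],[42,0],[43,5],[44,9],[49,0]]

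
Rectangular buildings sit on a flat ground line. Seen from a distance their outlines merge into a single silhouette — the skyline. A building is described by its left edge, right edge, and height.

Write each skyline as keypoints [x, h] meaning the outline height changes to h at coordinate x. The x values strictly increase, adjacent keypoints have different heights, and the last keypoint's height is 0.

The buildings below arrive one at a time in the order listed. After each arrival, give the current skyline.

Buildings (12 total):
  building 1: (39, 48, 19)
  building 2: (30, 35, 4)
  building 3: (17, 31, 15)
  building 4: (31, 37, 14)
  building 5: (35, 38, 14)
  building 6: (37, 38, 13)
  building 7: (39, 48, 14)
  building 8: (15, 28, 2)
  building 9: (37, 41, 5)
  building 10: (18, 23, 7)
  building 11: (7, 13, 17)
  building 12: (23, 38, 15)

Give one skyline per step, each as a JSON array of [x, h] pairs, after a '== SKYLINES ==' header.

== SKYLINES ==
[[39,19],[48,0]]
[[30,4],[35,0],[39,19],[48,0]]
[[17,15],[31,4],[35,0],[39,19],[48,0]]
[[17,15],[31,14],[37,0],[39,19],[48,0]]
[[17,15],[31,14],[38,0],[39,19],[48,0]]
[[17,15],[31,14],[38,0],[39,19],[48,0]]
[[17,15],[31,14],[38,0],[39,19],[48,0]]
[[15,2],[17,15],[31,14],[38,0],[39,19],[48,0]]
[[15,2],[17,15],[31,14],[38,5],[39,19],[48,0]]
[[15,2],[17,15],[31,14],[38,5],[39,19],[48,0]]
[[7,17],[13,0],[15,2],[17,15],[31,14],[38,5],[39,19],[48,0]]
[[7,17],[13,0],[15,2],[17,15],[38,5],[39,19],[48,0]]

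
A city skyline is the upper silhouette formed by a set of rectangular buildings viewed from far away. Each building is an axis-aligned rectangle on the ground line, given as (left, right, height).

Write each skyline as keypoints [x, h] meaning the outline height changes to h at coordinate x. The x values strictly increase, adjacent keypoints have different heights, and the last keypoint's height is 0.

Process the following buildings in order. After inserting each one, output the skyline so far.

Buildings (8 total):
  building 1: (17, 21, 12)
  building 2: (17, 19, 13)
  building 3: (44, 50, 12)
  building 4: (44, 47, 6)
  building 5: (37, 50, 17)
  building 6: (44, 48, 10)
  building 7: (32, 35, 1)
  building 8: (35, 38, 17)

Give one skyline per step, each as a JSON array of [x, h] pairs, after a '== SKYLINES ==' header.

== SKYLINES ==
[[17,12],[21,0]]
[[17,13],[19,12],[21,0]]
[[17,13],[19,12],[21,0],[44,12],[50,0]]
[[17,13],[19,12],[21,0],[44,12],[50,0]]
[[17,13],[19,12],[21,0],[37,17],[50,0]]
[[17,13],[19,12],[21,0],[37,17],[50,0]]
[[17,13],[19,12],[21,0],[32,1],[35,0],[37,17],[50,0]]
[[17,13],[19,12],[21,0],[32,1],[35,17],[50,0]]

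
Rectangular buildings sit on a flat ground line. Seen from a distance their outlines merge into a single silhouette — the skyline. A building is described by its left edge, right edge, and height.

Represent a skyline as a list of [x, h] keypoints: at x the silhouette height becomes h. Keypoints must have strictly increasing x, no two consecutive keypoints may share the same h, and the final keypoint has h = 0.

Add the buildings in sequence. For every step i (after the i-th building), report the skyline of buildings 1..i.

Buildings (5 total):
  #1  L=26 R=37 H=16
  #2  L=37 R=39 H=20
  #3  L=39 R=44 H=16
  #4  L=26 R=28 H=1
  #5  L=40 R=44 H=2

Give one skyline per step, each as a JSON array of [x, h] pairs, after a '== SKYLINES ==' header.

== SKYLINES ==
[[26,16],[37,0]]
[[26,16],[37,20],[39,0]]
[[26,16],[37,20],[39,16],[44,0]]
[[26,16],[37,20],[39,16],[44,0]]
[[26,16],[37,20],[39,16],[44,0]]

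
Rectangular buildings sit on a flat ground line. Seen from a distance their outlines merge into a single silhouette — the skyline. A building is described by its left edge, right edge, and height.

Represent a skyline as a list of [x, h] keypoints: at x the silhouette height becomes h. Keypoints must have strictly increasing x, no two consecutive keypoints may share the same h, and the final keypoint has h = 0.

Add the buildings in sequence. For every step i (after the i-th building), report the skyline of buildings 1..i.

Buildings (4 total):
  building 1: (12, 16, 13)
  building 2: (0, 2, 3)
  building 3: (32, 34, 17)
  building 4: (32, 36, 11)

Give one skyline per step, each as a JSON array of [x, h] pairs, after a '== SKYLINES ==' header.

== SKYLINES ==
[[12,13],[16,0]]
[[0,3],[2,0],[12,13],[16,0]]
[[0,3],[2,0],[12,13],[16,0],[32,17],[34,0]]
[[0,3],[2,0],[12,13],[16,0],[32,17],[34,11],[36,0]]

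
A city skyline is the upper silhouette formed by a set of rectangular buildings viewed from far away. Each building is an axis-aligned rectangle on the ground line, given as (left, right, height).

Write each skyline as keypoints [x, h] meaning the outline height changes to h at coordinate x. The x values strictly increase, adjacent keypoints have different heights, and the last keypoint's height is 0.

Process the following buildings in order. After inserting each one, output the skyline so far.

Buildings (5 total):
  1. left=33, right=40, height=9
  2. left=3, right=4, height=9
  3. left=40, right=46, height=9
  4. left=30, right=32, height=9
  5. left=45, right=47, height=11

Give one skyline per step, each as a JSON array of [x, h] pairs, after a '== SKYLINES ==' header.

== SKYLINES ==
[[33,9],[40,0]]
[[3,9],[4,0],[33,9],[40,0]]
[[3,9],[4,0],[33,9],[46,0]]
[[3,9],[4,0],[30,9],[32,0],[33,9],[46,0]]
[[3,9],[4,0],[30,9],[32,0],[33,9],[45,11],[47,0]]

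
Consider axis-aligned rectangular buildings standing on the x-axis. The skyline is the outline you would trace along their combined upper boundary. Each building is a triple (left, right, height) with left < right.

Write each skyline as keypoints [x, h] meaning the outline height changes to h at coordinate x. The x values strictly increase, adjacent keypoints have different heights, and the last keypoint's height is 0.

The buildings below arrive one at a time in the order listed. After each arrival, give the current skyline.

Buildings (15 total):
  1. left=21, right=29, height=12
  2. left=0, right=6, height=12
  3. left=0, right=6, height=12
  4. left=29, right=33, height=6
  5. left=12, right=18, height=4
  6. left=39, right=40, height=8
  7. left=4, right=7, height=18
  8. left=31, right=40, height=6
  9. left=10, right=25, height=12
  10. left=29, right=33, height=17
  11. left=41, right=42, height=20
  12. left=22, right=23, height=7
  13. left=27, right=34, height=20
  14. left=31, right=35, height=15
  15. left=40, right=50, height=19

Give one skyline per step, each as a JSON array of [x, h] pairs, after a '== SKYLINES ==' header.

== SKYLINES ==
[[21,12],[29,0]]
[[0,12],[6,0],[21,12],[29,0]]
[[0,12],[6,0],[21,12],[29,0]]
[[0,12],[6,0],[21,12],[29,6],[33,0]]
[[0,12],[6,0],[12,4],[18,0],[21,12],[29,6],[33,0]]
[[0,12],[6,0],[12,4],[18,0],[21,12],[29,6],[33,0],[39,8],[40,0]]
[[0,12],[4,18],[7,0],[12,4],[18,0],[21,12],[29,6],[33,0],[39,8],[40,0]]
[[0,12],[4,18],[7,0],[12,4],[18,0],[21,12],[29,6],[39,8],[40,0]]
[[0,12],[4,18],[7,0],[10,12],[29,6],[39,8],[40,0]]
[[0,12],[4,18],[7,0],[10,12],[29,17],[33,6],[39,8],[40,0]]
[[0,12],[4,18],[7,0],[10,12],[29,17],[33,6],[39,8],[40,0],[41,20],[42,0]]
[[0,12],[4,18],[7,0],[10,12],[29,17],[33,6],[39,8],[40,0],[41,20],[42,0]]
[[0,12],[4,18],[7,0],[10,12],[27,20],[34,6],[39,8],[40,0],[41,20],[42,0]]
[[0,12],[4,18],[7,0],[10,12],[27,20],[34,15],[35,6],[39,8],[40,0],[41,20],[42,0]]
[[0,12],[4,18],[7,0],[10,12],[27,20],[34,15],[35,6],[39,8],[40,19],[41,20],[42,19],[50,0]]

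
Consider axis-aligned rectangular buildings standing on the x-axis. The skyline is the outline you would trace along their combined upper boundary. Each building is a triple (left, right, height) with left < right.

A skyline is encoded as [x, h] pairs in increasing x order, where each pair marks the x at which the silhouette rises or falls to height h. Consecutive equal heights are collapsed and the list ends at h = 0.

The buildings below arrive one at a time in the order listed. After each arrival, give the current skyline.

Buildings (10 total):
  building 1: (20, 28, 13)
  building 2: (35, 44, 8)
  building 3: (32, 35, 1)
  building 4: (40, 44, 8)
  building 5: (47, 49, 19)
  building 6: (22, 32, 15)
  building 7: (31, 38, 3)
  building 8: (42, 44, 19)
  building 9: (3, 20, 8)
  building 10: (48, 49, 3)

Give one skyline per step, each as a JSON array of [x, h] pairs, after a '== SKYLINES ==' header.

== SKYLINES ==
[[20,13],[28,0]]
[[20,13],[28,0],[35,8],[44,0]]
[[20,13],[28,0],[32,1],[35,8],[44,0]]
[[20,13],[28,0],[32,1],[35,8],[44,0]]
[[20,13],[28,0],[32,1],[35,8],[44,0],[47,19],[49,0]]
[[20,13],[22,15],[32,1],[35,8],[44,0],[47,19],[49,0]]
[[20,13],[22,15],[32,3],[35,8],[44,0],[47,19],[49,0]]
[[20,13],[22,15],[32,3],[35,8],[42,19],[44,0],[47,19],[49,0]]
[[3,8],[20,13],[22,15],[32,3],[35,8],[42,19],[44,0],[47,19],[49,0]]
[[3,8],[20,13],[22,15],[32,3],[35,8],[42,19],[44,0],[47,19],[49,0]]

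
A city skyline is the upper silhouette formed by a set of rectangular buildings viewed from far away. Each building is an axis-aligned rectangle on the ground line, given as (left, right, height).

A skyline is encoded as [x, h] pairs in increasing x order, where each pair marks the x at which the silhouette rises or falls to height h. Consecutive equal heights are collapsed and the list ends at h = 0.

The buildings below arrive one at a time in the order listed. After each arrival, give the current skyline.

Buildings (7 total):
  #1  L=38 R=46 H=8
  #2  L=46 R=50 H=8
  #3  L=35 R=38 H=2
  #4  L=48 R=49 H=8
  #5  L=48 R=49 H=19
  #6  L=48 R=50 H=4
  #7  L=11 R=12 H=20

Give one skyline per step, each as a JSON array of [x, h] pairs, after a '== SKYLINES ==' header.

== SKYLINES ==
[[38,8],[46,0]]
[[38,8],[50,0]]
[[35,2],[38,8],[50,0]]
[[35,2],[38,8],[50,0]]
[[35,2],[38,8],[48,19],[49,8],[50,0]]
[[35,2],[38,8],[48,19],[49,8],[50,0]]
[[11,20],[12,0],[35,2],[38,8],[48,19],[49,8],[50,0]]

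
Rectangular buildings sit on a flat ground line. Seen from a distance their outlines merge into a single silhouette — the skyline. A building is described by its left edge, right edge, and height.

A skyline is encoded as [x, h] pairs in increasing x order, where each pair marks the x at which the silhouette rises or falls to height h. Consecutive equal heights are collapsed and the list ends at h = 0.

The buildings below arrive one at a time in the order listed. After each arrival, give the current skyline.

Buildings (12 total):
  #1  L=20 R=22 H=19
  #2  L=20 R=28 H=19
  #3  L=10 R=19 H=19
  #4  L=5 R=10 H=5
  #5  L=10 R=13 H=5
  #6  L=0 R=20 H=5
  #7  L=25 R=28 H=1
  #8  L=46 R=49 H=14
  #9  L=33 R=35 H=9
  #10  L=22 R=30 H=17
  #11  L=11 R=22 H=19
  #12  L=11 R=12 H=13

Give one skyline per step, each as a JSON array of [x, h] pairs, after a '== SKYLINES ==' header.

== SKYLINES ==
[[20,19],[22,0]]
[[20,19],[28,0]]
[[10,19],[19,0],[20,19],[28,0]]
[[5,5],[10,19],[19,0],[20,19],[28,0]]
[[5,5],[10,19],[19,0],[20,19],[28,0]]
[[0,5],[10,19],[19,5],[20,19],[28,0]]
[[0,5],[10,19],[19,5],[20,19],[28,0]]
[[0,5],[10,19],[19,5],[20,19],[28,0],[46,14],[49,0]]
[[0,5],[10,19],[19,5],[20,19],[28,0],[33,9],[35,0],[46,14],[49,0]]
[[0,5],[10,19],[19,5],[20,19],[28,17],[30,0],[33,9],[35,0],[46,14],[49,0]]
[[0,5],[10,19],[28,17],[30,0],[33,9],[35,0],[46,14],[49,0]]
[[0,5],[10,19],[28,17],[30,0],[33,9],[35,0],[46,14],[49,0]]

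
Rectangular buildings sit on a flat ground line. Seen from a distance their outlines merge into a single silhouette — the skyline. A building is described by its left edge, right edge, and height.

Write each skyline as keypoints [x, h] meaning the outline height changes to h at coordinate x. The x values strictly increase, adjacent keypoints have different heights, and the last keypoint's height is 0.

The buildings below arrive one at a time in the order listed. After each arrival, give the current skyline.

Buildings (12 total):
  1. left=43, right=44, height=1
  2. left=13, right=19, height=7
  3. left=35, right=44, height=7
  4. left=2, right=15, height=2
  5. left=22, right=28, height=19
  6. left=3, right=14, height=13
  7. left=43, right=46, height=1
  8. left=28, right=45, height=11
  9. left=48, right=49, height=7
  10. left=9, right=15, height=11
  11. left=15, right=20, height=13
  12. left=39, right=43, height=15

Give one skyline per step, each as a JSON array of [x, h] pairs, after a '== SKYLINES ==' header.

== SKYLINES ==
[[43,1],[44,0]]
[[13,7],[19,0],[43,1],[44,0]]
[[13,7],[19,0],[35,7],[44,0]]
[[2,2],[13,7],[19,0],[35,7],[44,0]]
[[2,2],[13,7],[19,0],[22,19],[28,0],[35,7],[44,0]]
[[2,2],[3,13],[14,7],[19,0],[22,19],[28,0],[35,7],[44,0]]
[[2,2],[3,13],[14,7],[19,0],[22,19],[28,0],[35,7],[44,1],[46,0]]
[[2,2],[3,13],[14,7],[19,0],[22,19],[28,11],[45,1],[46,0]]
[[2,2],[3,13],[14,7],[19,0],[22,19],[28,11],[45,1],[46,0],[48,7],[49,0]]
[[2,2],[3,13],[14,11],[15,7],[19,0],[22,19],[28,11],[45,1],[46,0],[48,7],[49,0]]
[[2,2],[3,13],[14,11],[15,13],[20,0],[22,19],[28,11],[45,1],[46,0],[48,7],[49,0]]
[[2,2],[3,13],[14,11],[15,13],[20,0],[22,19],[28,11],[39,15],[43,11],[45,1],[46,0],[48,7],[49,0]]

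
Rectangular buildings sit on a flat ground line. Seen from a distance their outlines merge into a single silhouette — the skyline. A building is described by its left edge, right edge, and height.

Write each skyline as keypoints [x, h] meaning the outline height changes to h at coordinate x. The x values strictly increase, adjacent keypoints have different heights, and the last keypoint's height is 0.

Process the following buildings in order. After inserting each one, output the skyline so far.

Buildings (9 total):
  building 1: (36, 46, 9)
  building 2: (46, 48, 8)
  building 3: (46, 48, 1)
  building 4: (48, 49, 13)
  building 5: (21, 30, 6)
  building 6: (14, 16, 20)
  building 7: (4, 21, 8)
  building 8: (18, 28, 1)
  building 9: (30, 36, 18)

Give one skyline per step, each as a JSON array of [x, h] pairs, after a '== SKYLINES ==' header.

== SKYLINES ==
[[36,9],[46,0]]
[[36,9],[46,8],[48,0]]
[[36,9],[46,8],[48,0]]
[[36,9],[46,8],[48,13],[49,0]]
[[21,6],[30,0],[36,9],[46,8],[48,13],[49,0]]
[[14,20],[16,0],[21,6],[30,0],[36,9],[46,8],[48,13],[49,0]]
[[4,8],[14,20],[16,8],[21,6],[30,0],[36,9],[46,8],[48,13],[49,0]]
[[4,8],[14,20],[16,8],[21,6],[30,0],[36,9],[46,8],[48,13],[49,0]]
[[4,8],[14,20],[16,8],[21,6],[30,18],[36,9],[46,8],[48,13],[49,0]]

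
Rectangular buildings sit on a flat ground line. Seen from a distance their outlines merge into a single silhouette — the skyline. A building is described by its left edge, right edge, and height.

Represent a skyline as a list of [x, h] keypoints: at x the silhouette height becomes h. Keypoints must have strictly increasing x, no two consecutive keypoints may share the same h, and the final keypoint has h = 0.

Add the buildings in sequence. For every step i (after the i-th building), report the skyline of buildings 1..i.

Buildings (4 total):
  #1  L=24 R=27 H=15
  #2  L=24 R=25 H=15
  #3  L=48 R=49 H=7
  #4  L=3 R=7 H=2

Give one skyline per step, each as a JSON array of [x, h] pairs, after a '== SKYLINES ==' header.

== SKYLINES ==
[[24,15],[27,0]]
[[24,15],[27,0]]
[[24,15],[27,0],[48,7],[49,0]]
[[3,2],[7,0],[24,15],[27,0],[48,7],[49,0]]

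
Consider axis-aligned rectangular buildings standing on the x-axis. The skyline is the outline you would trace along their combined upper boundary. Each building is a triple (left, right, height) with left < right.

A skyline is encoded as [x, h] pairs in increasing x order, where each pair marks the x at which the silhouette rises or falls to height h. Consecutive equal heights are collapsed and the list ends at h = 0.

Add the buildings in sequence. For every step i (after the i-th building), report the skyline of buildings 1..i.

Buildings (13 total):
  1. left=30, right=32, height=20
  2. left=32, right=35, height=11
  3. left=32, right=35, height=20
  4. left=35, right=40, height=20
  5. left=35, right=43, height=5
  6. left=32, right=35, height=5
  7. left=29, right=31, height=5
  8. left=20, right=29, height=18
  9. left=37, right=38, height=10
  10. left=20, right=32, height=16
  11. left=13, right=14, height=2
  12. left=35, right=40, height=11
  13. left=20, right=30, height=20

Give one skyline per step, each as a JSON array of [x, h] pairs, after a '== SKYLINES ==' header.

== SKYLINES ==
[[30,20],[32,0]]
[[30,20],[32,11],[35,0]]
[[30,20],[35,0]]
[[30,20],[40,0]]
[[30,20],[40,5],[43,0]]
[[30,20],[40,5],[43,0]]
[[29,5],[30,20],[40,5],[43,0]]
[[20,18],[29,5],[30,20],[40,5],[43,0]]
[[20,18],[29,5],[30,20],[40,5],[43,0]]
[[20,18],[29,16],[30,20],[40,5],[43,0]]
[[13,2],[14,0],[20,18],[29,16],[30,20],[40,5],[43,0]]
[[13,2],[14,0],[20,18],[29,16],[30,20],[40,5],[43,0]]
[[13,2],[14,0],[20,20],[40,5],[43,0]]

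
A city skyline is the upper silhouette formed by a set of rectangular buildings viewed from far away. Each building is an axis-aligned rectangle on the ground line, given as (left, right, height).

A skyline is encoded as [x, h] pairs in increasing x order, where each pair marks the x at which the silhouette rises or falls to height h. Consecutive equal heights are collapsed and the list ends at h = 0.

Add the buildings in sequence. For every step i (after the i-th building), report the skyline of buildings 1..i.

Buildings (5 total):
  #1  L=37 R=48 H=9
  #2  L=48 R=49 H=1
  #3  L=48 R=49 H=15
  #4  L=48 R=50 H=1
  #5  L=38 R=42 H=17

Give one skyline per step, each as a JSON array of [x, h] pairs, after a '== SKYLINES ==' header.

== SKYLINES ==
[[37,9],[48,0]]
[[37,9],[48,1],[49,0]]
[[37,9],[48,15],[49,0]]
[[37,9],[48,15],[49,1],[50,0]]
[[37,9],[38,17],[42,9],[48,15],[49,1],[50,0]]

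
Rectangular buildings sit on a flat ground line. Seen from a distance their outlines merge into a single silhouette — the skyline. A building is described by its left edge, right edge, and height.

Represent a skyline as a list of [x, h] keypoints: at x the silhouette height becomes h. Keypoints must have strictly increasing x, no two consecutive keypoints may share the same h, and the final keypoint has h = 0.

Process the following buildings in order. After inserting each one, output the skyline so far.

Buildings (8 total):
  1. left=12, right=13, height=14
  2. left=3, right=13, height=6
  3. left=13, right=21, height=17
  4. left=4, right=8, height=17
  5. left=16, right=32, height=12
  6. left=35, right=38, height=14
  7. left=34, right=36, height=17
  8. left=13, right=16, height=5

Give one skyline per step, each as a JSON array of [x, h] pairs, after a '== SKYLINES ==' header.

== SKYLINES ==
[[12,14],[13,0]]
[[3,6],[12,14],[13,0]]
[[3,6],[12,14],[13,17],[21,0]]
[[3,6],[4,17],[8,6],[12,14],[13,17],[21,0]]
[[3,6],[4,17],[8,6],[12,14],[13,17],[21,12],[32,0]]
[[3,6],[4,17],[8,6],[12,14],[13,17],[21,12],[32,0],[35,14],[38,0]]
[[3,6],[4,17],[8,6],[12,14],[13,17],[21,12],[32,0],[34,17],[36,14],[38,0]]
[[3,6],[4,17],[8,6],[12,14],[13,17],[21,12],[32,0],[34,17],[36,14],[38,0]]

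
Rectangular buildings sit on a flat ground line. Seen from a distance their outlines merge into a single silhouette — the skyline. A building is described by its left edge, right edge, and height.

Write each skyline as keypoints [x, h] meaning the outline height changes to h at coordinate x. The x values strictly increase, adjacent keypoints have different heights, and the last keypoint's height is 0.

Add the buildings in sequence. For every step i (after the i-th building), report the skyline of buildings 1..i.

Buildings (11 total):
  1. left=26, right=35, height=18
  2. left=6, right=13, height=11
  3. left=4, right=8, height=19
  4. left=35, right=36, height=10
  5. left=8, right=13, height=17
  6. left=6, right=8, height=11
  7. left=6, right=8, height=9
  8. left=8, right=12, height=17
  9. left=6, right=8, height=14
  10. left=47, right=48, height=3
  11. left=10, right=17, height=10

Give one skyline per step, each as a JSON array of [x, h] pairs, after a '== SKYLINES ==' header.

== SKYLINES ==
[[26,18],[35,0]]
[[6,11],[13,0],[26,18],[35,0]]
[[4,19],[8,11],[13,0],[26,18],[35,0]]
[[4,19],[8,11],[13,0],[26,18],[35,10],[36,0]]
[[4,19],[8,17],[13,0],[26,18],[35,10],[36,0]]
[[4,19],[8,17],[13,0],[26,18],[35,10],[36,0]]
[[4,19],[8,17],[13,0],[26,18],[35,10],[36,0]]
[[4,19],[8,17],[13,0],[26,18],[35,10],[36,0]]
[[4,19],[8,17],[13,0],[26,18],[35,10],[36,0]]
[[4,19],[8,17],[13,0],[26,18],[35,10],[36,0],[47,3],[48,0]]
[[4,19],[8,17],[13,10],[17,0],[26,18],[35,10],[36,0],[47,3],[48,0]]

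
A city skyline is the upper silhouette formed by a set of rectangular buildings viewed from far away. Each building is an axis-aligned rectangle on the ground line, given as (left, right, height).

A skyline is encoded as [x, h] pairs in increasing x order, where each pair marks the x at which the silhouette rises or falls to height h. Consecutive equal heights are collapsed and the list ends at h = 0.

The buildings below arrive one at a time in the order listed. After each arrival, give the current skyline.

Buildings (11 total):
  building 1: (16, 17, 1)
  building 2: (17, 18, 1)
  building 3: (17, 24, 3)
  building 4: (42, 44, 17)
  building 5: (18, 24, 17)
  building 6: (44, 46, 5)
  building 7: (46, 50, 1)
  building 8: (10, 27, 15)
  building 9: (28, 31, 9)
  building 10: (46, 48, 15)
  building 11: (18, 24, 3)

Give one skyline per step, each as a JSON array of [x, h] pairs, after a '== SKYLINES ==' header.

== SKYLINES ==
[[16,1],[17,0]]
[[16,1],[18,0]]
[[16,1],[17,3],[24,0]]
[[16,1],[17,3],[24,0],[42,17],[44,0]]
[[16,1],[17,3],[18,17],[24,0],[42,17],[44,0]]
[[16,1],[17,3],[18,17],[24,0],[42,17],[44,5],[46,0]]
[[16,1],[17,3],[18,17],[24,0],[42,17],[44,5],[46,1],[50,0]]
[[10,15],[18,17],[24,15],[27,0],[42,17],[44,5],[46,1],[50,0]]
[[10,15],[18,17],[24,15],[27,0],[28,9],[31,0],[42,17],[44,5],[46,1],[50,0]]
[[10,15],[18,17],[24,15],[27,0],[28,9],[31,0],[42,17],[44,5],[46,15],[48,1],[50,0]]
[[10,15],[18,17],[24,15],[27,0],[28,9],[31,0],[42,17],[44,5],[46,15],[48,1],[50,0]]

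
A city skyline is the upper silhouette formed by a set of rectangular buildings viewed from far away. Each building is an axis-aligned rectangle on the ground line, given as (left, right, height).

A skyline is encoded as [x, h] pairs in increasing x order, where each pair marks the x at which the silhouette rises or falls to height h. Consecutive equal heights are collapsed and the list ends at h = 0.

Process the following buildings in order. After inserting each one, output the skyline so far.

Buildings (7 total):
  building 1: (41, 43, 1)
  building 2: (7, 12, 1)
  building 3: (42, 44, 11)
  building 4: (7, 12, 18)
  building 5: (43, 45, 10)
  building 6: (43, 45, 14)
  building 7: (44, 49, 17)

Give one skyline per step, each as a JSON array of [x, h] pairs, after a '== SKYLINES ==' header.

== SKYLINES ==
[[41,1],[43,0]]
[[7,1],[12,0],[41,1],[43,0]]
[[7,1],[12,0],[41,1],[42,11],[44,0]]
[[7,18],[12,0],[41,1],[42,11],[44,0]]
[[7,18],[12,0],[41,1],[42,11],[44,10],[45,0]]
[[7,18],[12,0],[41,1],[42,11],[43,14],[45,0]]
[[7,18],[12,0],[41,1],[42,11],[43,14],[44,17],[49,0]]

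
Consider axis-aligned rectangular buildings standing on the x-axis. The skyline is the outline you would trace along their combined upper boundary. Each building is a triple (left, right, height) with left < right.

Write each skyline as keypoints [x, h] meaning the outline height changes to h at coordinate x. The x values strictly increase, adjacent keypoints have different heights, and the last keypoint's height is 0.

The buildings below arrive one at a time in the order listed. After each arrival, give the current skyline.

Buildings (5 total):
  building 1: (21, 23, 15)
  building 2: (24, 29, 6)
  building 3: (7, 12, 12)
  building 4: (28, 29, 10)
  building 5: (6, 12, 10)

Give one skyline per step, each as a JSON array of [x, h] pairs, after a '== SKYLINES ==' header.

== SKYLINES ==
[[21,15],[23,0]]
[[21,15],[23,0],[24,6],[29,0]]
[[7,12],[12,0],[21,15],[23,0],[24,6],[29,0]]
[[7,12],[12,0],[21,15],[23,0],[24,6],[28,10],[29,0]]
[[6,10],[7,12],[12,0],[21,15],[23,0],[24,6],[28,10],[29,0]]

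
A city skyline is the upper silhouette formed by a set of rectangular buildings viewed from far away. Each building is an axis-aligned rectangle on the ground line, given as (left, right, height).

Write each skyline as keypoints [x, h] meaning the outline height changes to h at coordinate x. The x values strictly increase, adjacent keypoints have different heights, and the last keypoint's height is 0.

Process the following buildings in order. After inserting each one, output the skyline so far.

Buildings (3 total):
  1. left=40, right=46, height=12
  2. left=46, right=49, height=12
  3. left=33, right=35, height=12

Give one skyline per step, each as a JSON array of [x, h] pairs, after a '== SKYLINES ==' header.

== SKYLINES ==
[[40,12],[46,0]]
[[40,12],[49,0]]
[[33,12],[35,0],[40,12],[49,0]]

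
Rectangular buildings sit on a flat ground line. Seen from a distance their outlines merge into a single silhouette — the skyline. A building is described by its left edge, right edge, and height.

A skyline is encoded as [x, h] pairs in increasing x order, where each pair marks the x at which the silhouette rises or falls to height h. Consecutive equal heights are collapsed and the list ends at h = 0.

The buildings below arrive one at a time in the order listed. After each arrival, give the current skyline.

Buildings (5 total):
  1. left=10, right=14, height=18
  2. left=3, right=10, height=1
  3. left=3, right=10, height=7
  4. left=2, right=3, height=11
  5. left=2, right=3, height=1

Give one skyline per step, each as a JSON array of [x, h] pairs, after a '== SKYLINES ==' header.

== SKYLINES ==
[[10,18],[14,0]]
[[3,1],[10,18],[14,0]]
[[3,7],[10,18],[14,0]]
[[2,11],[3,7],[10,18],[14,0]]
[[2,11],[3,7],[10,18],[14,0]]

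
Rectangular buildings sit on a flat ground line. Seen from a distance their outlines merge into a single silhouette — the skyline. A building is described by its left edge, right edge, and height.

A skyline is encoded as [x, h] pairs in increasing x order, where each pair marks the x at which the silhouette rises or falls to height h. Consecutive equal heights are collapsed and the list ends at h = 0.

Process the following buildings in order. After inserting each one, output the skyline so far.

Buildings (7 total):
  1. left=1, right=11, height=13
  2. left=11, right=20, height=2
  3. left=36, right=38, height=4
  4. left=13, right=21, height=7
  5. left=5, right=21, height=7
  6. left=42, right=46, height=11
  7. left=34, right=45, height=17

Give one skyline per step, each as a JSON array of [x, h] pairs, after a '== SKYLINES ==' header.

== SKYLINES ==
[[1,13],[11,0]]
[[1,13],[11,2],[20,0]]
[[1,13],[11,2],[20,0],[36,4],[38,0]]
[[1,13],[11,2],[13,7],[21,0],[36,4],[38,0]]
[[1,13],[11,7],[21,0],[36,4],[38,0]]
[[1,13],[11,7],[21,0],[36,4],[38,0],[42,11],[46,0]]
[[1,13],[11,7],[21,0],[34,17],[45,11],[46,0]]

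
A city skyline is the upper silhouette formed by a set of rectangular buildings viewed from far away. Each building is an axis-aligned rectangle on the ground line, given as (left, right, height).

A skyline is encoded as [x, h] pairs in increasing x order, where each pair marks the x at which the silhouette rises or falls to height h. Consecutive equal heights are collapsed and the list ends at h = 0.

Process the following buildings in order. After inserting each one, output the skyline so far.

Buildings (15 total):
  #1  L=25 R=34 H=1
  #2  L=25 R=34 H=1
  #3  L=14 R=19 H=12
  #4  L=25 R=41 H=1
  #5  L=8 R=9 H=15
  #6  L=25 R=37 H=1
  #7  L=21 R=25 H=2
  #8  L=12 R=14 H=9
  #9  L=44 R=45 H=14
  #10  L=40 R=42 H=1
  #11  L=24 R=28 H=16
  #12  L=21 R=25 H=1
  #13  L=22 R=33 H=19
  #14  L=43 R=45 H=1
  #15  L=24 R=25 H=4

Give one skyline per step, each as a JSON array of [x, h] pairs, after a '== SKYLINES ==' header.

== SKYLINES ==
[[25,1],[34,0]]
[[25,1],[34,0]]
[[14,12],[19,0],[25,1],[34,0]]
[[14,12],[19,0],[25,1],[41,0]]
[[8,15],[9,0],[14,12],[19,0],[25,1],[41,0]]
[[8,15],[9,0],[14,12],[19,0],[25,1],[41,0]]
[[8,15],[9,0],[14,12],[19,0],[21,2],[25,1],[41,0]]
[[8,15],[9,0],[12,9],[14,12],[19,0],[21,2],[25,1],[41,0]]
[[8,15],[9,0],[12,9],[14,12],[19,0],[21,2],[25,1],[41,0],[44,14],[45,0]]
[[8,15],[9,0],[12,9],[14,12],[19,0],[21,2],[25,1],[42,0],[44,14],[45,0]]
[[8,15],[9,0],[12,9],[14,12],[19,0],[21,2],[24,16],[28,1],[42,0],[44,14],[45,0]]
[[8,15],[9,0],[12,9],[14,12],[19,0],[21,2],[24,16],[28,1],[42,0],[44,14],[45,0]]
[[8,15],[9,0],[12,9],[14,12],[19,0],[21,2],[22,19],[33,1],[42,0],[44,14],[45,0]]
[[8,15],[9,0],[12,9],[14,12],[19,0],[21,2],[22,19],[33,1],[42,0],[43,1],[44,14],[45,0]]
[[8,15],[9,0],[12,9],[14,12],[19,0],[21,2],[22,19],[33,1],[42,0],[43,1],[44,14],[45,0]]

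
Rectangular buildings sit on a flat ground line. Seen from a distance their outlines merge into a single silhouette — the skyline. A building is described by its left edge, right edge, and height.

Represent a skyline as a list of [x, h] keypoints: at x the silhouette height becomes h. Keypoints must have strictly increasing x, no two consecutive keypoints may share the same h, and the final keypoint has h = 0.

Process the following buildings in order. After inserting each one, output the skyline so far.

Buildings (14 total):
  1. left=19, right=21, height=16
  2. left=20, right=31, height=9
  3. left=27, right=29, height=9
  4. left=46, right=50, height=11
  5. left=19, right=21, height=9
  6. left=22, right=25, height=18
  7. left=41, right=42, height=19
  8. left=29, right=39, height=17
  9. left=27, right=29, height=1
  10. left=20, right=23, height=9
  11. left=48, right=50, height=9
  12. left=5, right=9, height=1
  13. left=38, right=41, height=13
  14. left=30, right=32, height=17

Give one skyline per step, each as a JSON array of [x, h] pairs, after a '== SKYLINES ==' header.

== SKYLINES ==
[[19,16],[21,0]]
[[19,16],[21,9],[31,0]]
[[19,16],[21,9],[31,0]]
[[19,16],[21,9],[31,0],[46,11],[50,0]]
[[19,16],[21,9],[31,0],[46,11],[50,0]]
[[19,16],[21,9],[22,18],[25,9],[31,0],[46,11],[50,0]]
[[19,16],[21,9],[22,18],[25,9],[31,0],[41,19],[42,0],[46,11],[50,0]]
[[19,16],[21,9],[22,18],[25,9],[29,17],[39,0],[41,19],[42,0],[46,11],[50,0]]
[[19,16],[21,9],[22,18],[25,9],[29,17],[39,0],[41,19],[42,0],[46,11],[50,0]]
[[19,16],[21,9],[22,18],[25,9],[29,17],[39,0],[41,19],[42,0],[46,11],[50,0]]
[[19,16],[21,9],[22,18],[25,9],[29,17],[39,0],[41,19],[42,0],[46,11],[50,0]]
[[5,1],[9,0],[19,16],[21,9],[22,18],[25,9],[29,17],[39,0],[41,19],[42,0],[46,11],[50,0]]
[[5,1],[9,0],[19,16],[21,9],[22,18],[25,9],[29,17],[39,13],[41,19],[42,0],[46,11],[50,0]]
[[5,1],[9,0],[19,16],[21,9],[22,18],[25,9],[29,17],[39,13],[41,19],[42,0],[46,11],[50,0]]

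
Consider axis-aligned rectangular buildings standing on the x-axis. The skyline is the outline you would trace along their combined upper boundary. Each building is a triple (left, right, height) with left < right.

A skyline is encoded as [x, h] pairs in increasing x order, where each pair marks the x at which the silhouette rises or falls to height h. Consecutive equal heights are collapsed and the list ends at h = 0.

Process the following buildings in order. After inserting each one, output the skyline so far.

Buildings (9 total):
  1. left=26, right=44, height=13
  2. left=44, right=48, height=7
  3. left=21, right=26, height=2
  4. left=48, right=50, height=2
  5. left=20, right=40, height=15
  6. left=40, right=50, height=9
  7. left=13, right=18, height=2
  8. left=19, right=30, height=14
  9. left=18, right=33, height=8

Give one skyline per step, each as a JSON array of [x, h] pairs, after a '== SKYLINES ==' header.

== SKYLINES ==
[[26,13],[44,0]]
[[26,13],[44,7],[48,0]]
[[21,2],[26,13],[44,7],[48,0]]
[[21,2],[26,13],[44,7],[48,2],[50,0]]
[[20,15],[40,13],[44,7],[48,2],[50,0]]
[[20,15],[40,13],[44,9],[50,0]]
[[13,2],[18,0],[20,15],[40,13],[44,9],[50,0]]
[[13,2],[18,0],[19,14],[20,15],[40,13],[44,9],[50,0]]
[[13,2],[18,8],[19,14],[20,15],[40,13],[44,9],[50,0]]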